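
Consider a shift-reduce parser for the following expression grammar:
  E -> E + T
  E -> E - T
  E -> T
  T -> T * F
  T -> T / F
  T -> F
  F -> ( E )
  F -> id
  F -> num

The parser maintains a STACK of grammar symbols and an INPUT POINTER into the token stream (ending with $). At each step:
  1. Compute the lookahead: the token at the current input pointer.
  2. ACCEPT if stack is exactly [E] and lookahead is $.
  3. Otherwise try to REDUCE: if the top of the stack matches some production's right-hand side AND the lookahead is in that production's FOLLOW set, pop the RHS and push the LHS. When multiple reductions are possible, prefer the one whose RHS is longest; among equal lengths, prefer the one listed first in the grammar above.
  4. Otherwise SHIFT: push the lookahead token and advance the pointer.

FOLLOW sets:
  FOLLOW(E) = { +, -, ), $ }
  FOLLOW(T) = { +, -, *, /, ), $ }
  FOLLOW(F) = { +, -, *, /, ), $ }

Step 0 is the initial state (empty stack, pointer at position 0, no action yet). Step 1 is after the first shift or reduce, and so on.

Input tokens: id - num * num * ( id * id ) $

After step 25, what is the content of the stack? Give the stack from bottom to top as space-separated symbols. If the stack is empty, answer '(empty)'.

Answer: E - T

Derivation:
Step 1: shift id. Stack=[id] ptr=1 lookahead=- remaining=[- num * num * ( id * id ) $]
Step 2: reduce F->id. Stack=[F] ptr=1 lookahead=- remaining=[- num * num * ( id * id ) $]
Step 3: reduce T->F. Stack=[T] ptr=1 lookahead=- remaining=[- num * num * ( id * id ) $]
Step 4: reduce E->T. Stack=[E] ptr=1 lookahead=- remaining=[- num * num * ( id * id ) $]
Step 5: shift -. Stack=[E -] ptr=2 lookahead=num remaining=[num * num * ( id * id ) $]
Step 6: shift num. Stack=[E - num] ptr=3 lookahead=* remaining=[* num * ( id * id ) $]
Step 7: reduce F->num. Stack=[E - F] ptr=3 lookahead=* remaining=[* num * ( id * id ) $]
Step 8: reduce T->F. Stack=[E - T] ptr=3 lookahead=* remaining=[* num * ( id * id ) $]
Step 9: shift *. Stack=[E - T *] ptr=4 lookahead=num remaining=[num * ( id * id ) $]
Step 10: shift num. Stack=[E - T * num] ptr=5 lookahead=* remaining=[* ( id * id ) $]
Step 11: reduce F->num. Stack=[E - T * F] ptr=5 lookahead=* remaining=[* ( id * id ) $]
Step 12: reduce T->T * F. Stack=[E - T] ptr=5 lookahead=* remaining=[* ( id * id ) $]
Step 13: shift *. Stack=[E - T *] ptr=6 lookahead=( remaining=[( id * id ) $]
Step 14: shift (. Stack=[E - T * (] ptr=7 lookahead=id remaining=[id * id ) $]
Step 15: shift id. Stack=[E - T * ( id] ptr=8 lookahead=* remaining=[* id ) $]
Step 16: reduce F->id. Stack=[E - T * ( F] ptr=8 lookahead=* remaining=[* id ) $]
Step 17: reduce T->F. Stack=[E - T * ( T] ptr=8 lookahead=* remaining=[* id ) $]
Step 18: shift *. Stack=[E - T * ( T *] ptr=9 lookahead=id remaining=[id ) $]
Step 19: shift id. Stack=[E - T * ( T * id] ptr=10 lookahead=) remaining=[) $]
Step 20: reduce F->id. Stack=[E - T * ( T * F] ptr=10 lookahead=) remaining=[) $]
Step 21: reduce T->T * F. Stack=[E - T * ( T] ptr=10 lookahead=) remaining=[) $]
Step 22: reduce E->T. Stack=[E - T * ( E] ptr=10 lookahead=) remaining=[) $]
Step 23: shift ). Stack=[E - T * ( E )] ptr=11 lookahead=$ remaining=[$]
Step 24: reduce F->( E ). Stack=[E - T * F] ptr=11 lookahead=$ remaining=[$]
Step 25: reduce T->T * F. Stack=[E - T] ptr=11 lookahead=$ remaining=[$]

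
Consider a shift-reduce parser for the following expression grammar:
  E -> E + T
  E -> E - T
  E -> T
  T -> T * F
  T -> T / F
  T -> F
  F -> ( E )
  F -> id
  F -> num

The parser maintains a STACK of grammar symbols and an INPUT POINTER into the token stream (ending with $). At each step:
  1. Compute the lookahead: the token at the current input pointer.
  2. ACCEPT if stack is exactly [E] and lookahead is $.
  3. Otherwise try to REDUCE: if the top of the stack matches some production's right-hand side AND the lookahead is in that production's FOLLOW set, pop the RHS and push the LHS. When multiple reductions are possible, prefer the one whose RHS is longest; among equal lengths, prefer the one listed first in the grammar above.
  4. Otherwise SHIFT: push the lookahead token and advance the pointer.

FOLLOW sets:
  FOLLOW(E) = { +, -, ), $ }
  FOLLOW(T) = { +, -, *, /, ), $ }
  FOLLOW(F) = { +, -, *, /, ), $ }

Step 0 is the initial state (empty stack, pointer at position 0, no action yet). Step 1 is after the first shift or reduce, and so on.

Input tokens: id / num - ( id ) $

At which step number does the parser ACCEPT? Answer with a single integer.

Step 1: shift id. Stack=[id] ptr=1 lookahead=/ remaining=[/ num - ( id ) $]
Step 2: reduce F->id. Stack=[F] ptr=1 lookahead=/ remaining=[/ num - ( id ) $]
Step 3: reduce T->F. Stack=[T] ptr=1 lookahead=/ remaining=[/ num - ( id ) $]
Step 4: shift /. Stack=[T /] ptr=2 lookahead=num remaining=[num - ( id ) $]
Step 5: shift num. Stack=[T / num] ptr=3 lookahead=- remaining=[- ( id ) $]
Step 6: reduce F->num. Stack=[T / F] ptr=3 lookahead=- remaining=[- ( id ) $]
Step 7: reduce T->T / F. Stack=[T] ptr=3 lookahead=- remaining=[- ( id ) $]
Step 8: reduce E->T. Stack=[E] ptr=3 lookahead=- remaining=[- ( id ) $]
Step 9: shift -. Stack=[E -] ptr=4 lookahead=( remaining=[( id ) $]
Step 10: shift (. Stack=[E - (] ptr=5 lookahead=id remaining=[id ) $]
Step 11: shift id. Stack=[E - ( id] ptr=6 lookahead=) remaining=[) $]
Step 12: reduce F->id. Stack=[E - ( F] ptr=6 lookahead=) remaining=[) $]
Step 13: reduce T->F. Stack=[E - ( T] ptr=6 lookahead=) remaining=[) $]
Step 14: reduce E->T. Stack=[E - ( E] ptr=6 lookahead=) remaining=[) $]
Step 15: shift ). Stack=[E - ( E )] ptr=7 lookahead=$ remaining=[$]
Step 16: reduce F->( E ). Stack=[E - F] ptr=7 lookahead=$ remaining=[$]
Step 17: reduce T->F. Stack=[E - T] ptr=7 lookahead=$ remaining=[$]
Step 18: reduce E->E - T. Stack=[E] ptr=7 lookahead=$ remaining=[$]
Step 19: accept. Stack=[E] ptr=7 lookahead=$ remaining=[$]

Answer: 19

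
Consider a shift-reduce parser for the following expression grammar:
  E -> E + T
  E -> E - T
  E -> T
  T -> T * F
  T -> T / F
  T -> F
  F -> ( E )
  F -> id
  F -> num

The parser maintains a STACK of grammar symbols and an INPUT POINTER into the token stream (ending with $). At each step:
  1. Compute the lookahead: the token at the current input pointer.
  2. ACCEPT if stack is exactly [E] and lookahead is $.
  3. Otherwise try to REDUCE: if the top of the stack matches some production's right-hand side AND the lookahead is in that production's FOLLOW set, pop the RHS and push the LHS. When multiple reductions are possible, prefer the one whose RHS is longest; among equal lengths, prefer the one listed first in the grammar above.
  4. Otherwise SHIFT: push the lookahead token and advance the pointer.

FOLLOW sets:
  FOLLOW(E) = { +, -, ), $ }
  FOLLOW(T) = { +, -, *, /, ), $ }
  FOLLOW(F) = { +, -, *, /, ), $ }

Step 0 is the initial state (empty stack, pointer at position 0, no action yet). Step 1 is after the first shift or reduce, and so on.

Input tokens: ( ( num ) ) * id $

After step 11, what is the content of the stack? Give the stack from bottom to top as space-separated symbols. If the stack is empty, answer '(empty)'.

Answer: ( E )

Derivation:
Step 1: shift (. Stack=[(] ptr=1 lookahead=( remaining=[( num ) ) * id $]
Step 2: shift (. Stack=[( (] ptr=2 lookahead=num remaining=[num ) ) * id $]
Step 3: shift num. Stack=[( ( num] ptr=3 lookahead=) remaining=[) ) * id $]
Step 4: reduce F->num. Stack=[( ( F] ptr=3 lookahead=) remaining=[) ) * id $]
Step 5: reduce T->F. Stack=[( ( T] ptr=3 lookahead=) remaining=[) ) * id $]
Step 6: reduce E->T. Stack=[( ( E] ptr=3 lookahead=) remaining=[) ) * id $]
Step 7: shift ). Stack=[( ( E )] ptr=4 lookahead=) remaining=[) * id $]
Step 8: reduce F->( E ). Stack=[( F] ptr=4 lookahead=) remaining=[) * id $]
Step 9: reduce T->F. Stack=[( T] ptr=4 lookahead=) remaining=[) * id $]
Step 10: reduce E->T. Stack=[( E] ptr=4 lookahead=) remaining=[) * id $]
Step 11: shift ). Stack=[( E )] ptr=5 lookahead=* remaining=[* id $]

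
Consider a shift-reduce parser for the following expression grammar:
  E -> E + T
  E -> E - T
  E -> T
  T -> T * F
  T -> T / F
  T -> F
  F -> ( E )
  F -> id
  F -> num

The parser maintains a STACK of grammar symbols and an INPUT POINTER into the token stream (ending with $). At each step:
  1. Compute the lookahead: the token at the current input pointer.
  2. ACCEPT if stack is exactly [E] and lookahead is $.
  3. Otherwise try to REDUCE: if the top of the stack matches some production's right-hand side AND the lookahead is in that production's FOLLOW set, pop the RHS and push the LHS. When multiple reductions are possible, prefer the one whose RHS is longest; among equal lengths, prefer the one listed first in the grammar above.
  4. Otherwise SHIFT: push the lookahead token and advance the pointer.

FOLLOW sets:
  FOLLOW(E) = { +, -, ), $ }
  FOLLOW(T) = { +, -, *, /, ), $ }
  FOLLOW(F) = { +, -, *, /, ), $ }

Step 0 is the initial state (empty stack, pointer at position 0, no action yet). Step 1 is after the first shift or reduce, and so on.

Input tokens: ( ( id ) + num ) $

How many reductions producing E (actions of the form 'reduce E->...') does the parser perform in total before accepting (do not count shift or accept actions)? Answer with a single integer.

Answer: 4

Derivation:
Step 1: shift (. Stack=[(] ptr=1 lookahead=( remaining=[( id ) + num ) $]
Step 2: shift (. Stack=[( (] ptr=2 lookahead=id remaining=[id ) + num ) $]
Step 3: shift id. Stack=[( ( id] ptr=3 lookahead=) remaining=[) + num ) $]
Step 4: reduce F->id. Stack=[( ( F] ptr=3 lookahead=) remaining=[) + num ) $]
Step 5: reduce T->F. Stack=[( ( T] ptr=3 lookahead=) remaining=[) + num ) $]
Step 6: reduce E->T. Stack=[( ( E] ptr=3 lookahead=) remaining=[) + num ) $]
Step 7: shift ). Stack=[( ( E )] ptr=4 lookahead=+ remaining=[+ num ) $]
Step 8: reduce F->( E ). Stack=[( F] ptr=4 lookahead=+ remaining=[+ num ) $]
Step 9: reduce T->F. Stack=[( T] ptr=4 lookahead=+ remaining=[+ num ) $]
Step 10: reduce E->T. Stack=[( E] ptr=4 lookahead=+ remaining=[+ num ) $]
Step 11: shift +. Stack=[( E +] ptr=5 lookahead=num remaining=[num ) $]
Step 12: shift num. Stack=[( E + num] ptr=6 lookahead=) remaining=[) $]
Step 13: reduce F->num. Stack=[( E + F] ptr=6 lookahead=) remaining=[) $]
Step 14: reduce T->F. Stack=[( E + T] ptr=6 lookahead=) remaining=[) $]
Step 15: reduce E->E + T. Stack=[( E] ptr=6 lookahead=) remaining=[) $]
Step 16: shift ). Stack=[( E )] ptr=7 lookahead=$ remaining=[$]
Step 17: reduce F->( E ). Stack=[F] ptr=7 lookahead=$ remaining=[$]
Step 18: reduce T->F. Stack=[T] ptr=7 lookahead=$ remaining=[$]
Step 19: reduce E->T. Stack=[E] ptr=7 lookahead=$ remaining=[$]
Step 20: accept. Stack=[E] ptr=7 lookahead=$ remaining=[$]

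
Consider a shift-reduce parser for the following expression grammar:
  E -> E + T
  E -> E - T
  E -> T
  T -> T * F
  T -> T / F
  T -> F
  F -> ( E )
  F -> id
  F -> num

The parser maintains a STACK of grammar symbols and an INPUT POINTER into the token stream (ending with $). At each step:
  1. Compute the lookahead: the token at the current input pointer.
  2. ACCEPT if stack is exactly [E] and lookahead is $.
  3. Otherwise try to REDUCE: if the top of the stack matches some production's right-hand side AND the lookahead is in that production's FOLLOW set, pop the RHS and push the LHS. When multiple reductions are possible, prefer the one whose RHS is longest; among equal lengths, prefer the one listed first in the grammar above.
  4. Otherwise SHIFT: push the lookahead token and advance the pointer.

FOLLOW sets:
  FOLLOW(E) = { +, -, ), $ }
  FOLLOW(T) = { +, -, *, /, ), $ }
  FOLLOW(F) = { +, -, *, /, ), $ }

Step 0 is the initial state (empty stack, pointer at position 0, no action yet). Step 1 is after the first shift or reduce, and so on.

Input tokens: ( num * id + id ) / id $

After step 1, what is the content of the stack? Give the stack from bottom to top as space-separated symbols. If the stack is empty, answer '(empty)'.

Answer: (

Derivation:
Step 1: shift (. Stack=[(] ptr=1 lookahead=num remaining=[num * id + id ) / id $]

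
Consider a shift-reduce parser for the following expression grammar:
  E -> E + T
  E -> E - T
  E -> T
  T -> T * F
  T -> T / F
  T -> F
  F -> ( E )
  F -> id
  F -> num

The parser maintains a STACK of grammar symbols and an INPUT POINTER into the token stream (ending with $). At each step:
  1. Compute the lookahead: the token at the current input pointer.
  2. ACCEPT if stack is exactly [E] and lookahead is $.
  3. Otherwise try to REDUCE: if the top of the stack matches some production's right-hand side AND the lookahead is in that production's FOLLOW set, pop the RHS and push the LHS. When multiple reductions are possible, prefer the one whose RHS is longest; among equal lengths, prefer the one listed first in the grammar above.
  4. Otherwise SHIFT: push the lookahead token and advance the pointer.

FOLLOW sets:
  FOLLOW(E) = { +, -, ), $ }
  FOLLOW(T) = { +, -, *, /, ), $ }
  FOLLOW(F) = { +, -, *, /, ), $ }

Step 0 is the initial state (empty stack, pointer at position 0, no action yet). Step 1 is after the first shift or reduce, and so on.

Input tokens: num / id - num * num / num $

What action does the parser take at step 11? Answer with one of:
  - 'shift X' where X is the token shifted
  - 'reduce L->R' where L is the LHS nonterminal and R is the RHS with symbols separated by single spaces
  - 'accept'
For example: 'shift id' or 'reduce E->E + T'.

Answer: reduce F->num

Derivation:
Step 1: shift num. Stack=[num] ptr=1 lookahead=/ remaining=[/ id - num * num / num $]
Step 2: reduce F->num. Stack=[F] ptr=1 lookahead=/ remaining=[/ id - num * num / num $]
Step 3: reduce T->F. Stack=[T] ptr=1 lookahead=/ remaining=[/ id - num * num / num $]
Step 4: shift /. Stack=[T /] ptr=2 lookahead=id remaining=[id - num * num / num $]
Step 5: shift id. Stack=[T / id] ptr=3 lookahead=- remaining=[- num * num / num $]
Step 6: reduce F->id. Stack=[T / F] ptr=3 lookahead=- remaining=[- num * num / num $]
Step 7: reduce T->T / F. Stack=[T] ptr=3 lookahead=- remaining=[- num * num / num $]
Step 8: reduce E->T. Stack=[E] ptr=3 lookahead=- remaining=[- num * num / num $]
Step 9: shift -. Stack=[E -] ptr=4 lookahead=num remaining=[num * num / num $]
Step 10: shift num. Stack=[E - num] ptr=5 lookahead=* remaining=[* num / num $]
Step 11: reduce F->num. Stack=[E - F] ptr=5 lookahead=* remaining=[* num / num $]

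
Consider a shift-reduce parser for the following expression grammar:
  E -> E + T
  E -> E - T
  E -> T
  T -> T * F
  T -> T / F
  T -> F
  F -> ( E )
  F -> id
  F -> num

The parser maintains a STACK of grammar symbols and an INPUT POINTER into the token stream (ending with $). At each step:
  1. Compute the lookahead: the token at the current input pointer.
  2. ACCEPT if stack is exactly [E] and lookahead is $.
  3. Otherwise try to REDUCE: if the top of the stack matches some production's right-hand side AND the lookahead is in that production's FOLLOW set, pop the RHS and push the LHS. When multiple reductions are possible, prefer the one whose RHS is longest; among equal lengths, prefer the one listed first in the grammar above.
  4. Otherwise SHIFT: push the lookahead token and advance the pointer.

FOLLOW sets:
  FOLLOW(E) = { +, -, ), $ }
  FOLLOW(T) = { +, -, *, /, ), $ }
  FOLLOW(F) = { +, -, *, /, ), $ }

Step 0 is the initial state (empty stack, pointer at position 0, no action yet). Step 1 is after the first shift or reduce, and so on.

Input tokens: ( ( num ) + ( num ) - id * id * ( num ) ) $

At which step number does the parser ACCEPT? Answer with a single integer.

Step 1: shift (. Stack=[(] ptr=1 lookahead=( remaining=[( num ) + ( num ) - id * id * ( num ) ) $]
Step 2: shift (. Stack=[( (] ptr=2 lookahead=num remaining=[num ) + ( num ) - id * id * ( num ) ) $]
Step 3: shift num. Stack=[( ( num] ptr=3 lookahead=) remaining=[) + ( num ) - id * id * ( num ) ) $]
Step 4: reduce F->num. Stack=[( ( F] ptr=3 lookahead=) remaining=[) + ( num ) - id * id * ( num ) ) $]
Step 5: reduce T->F. Stack=[( ( T] ptr=3 lookahead=) remaining=[) + ( num ) - id * id * ( num ) ) $]
Step 6: reduce E->T. Stack=[( ( E] ptr=3 lookahead=) remaining=[) + ( num ) - id * id * ( num ) ) $]
Step 7: shift ). Stack=[( ( E )] ptr=4 lookahead=+ remaining=[+ ( num ) - id * id * ( num ) ) $]
Step 8: reduce F->( E ). Stack=[( F] ptr=4 lookahead=+ remaining=[+ ( num ) - id * id * ( num ) ) $]
Step 9: reduce T->F. Stack=[( T] ptr=4 lookahead=+ remaining=[+ ( num ) - id * id * ( num ) ) $]
Step 10: reduce E->T. Stack=[( E] ptr=4 lookahead=+ remaining=[+ ( num ) - id * id * ( num ) ) $]
Step 11: shift +. Stack=[( E +] ptr=5 lookahead=( remaining=[( num ) - id * id * ( num ) ) $]
Step 12: shift (. Stack=[( E + (] ptr=6 lookahead=num remaining=[num ) - id * id * ( num ) ) $]
Step 13: shift num. Stack=[( E + ( num] ptr=7 lookahead=) remaining=[) - id * id * ( num ) ) $]
Step 14: reduce F->num. Stack=[( E + ( F] ptr=7 lookahead=) remaining=[) - id * id * ( num ) ) $]
Step 15: reduce T->F. Stack=[( E + ( T] ptr=7 lookahead=) remaining=[) - id * id * ( num ) ) $]
Step 16: reduce E->T. Stack=[( E + ( E] ptr=7 lookahead=) remaining=[) - id * id * ( num ) ) $]
Step 17: shift ). Stack=[( E + ( E )] ptr=8 lookahead=- remaining=[- id * id * ( num ) ) $]
Step 18: reduce F->( E ). Stack=[( E + F] ptr=8 lookahead=- remaining=[- id * id * ( num ) ) $]
Step 19: reduce T->F. Stack=[( E + T] ptr=8 lookahead=- remaining=[- id * id * ( num ) ) $]
Step 20: reduce E->E + T. Stack=[( E] ptr=8 lookahead=- remaining=[- id * id * ( num ) ) $]
Step 21: shift -. Stack=[( E -] ptr=9 lookahead=id remaining=[id * id * ( num ) ) $]
Step 22: shift id. Stack=[( E - id] ptr=10 lookahead=* remaining=[* id * ( num ) ) $]
Step 23: reduce F->id. Stack=[( E - F] ptr=10 lookahead=* remaining=[* id * ( num ) ) $]
Step 24: reduce T->F. Stack=[( E - T] ptr=10 lookahead=* remaining=[* id * ( num ) ) $]
Step 25: shift *. Stack=[( E - T *] ptr=11 lookahead=id remaining=[id * ( num ) ) $]
Step 26: shift id. Stack=[( E - T * id] ptr=12 lookahead=* remaining=[* ( num ) ) $]
Step 27: reduce F->id. Stack=[( E - T * F] ptr=12 lookahead=* remaining=[* ( num ) ) $]
Step 28: reduce T->T * F. Stack=[( E - T] ptr=12 lookahead=* remaining=[* ( num ) ) $]
Step 29: shift *. Stack=[( E - T *] ptr=13 lookahead=( remaining=[( num ) ) $]
Step 30: shift (. Stack=[( E - T * (] ptr=14 lookahead=num remaining=[num ) ) $]
Step 31: shift num. Stack=[( E - T * ( num] ptr=15 lookahead=) remaining=[) ) $]
Step 32: reduce F->num. Stack=[( E - T * ( F] ptr=15 lookahead=) remaining=[) ) $]
Step 33: reduce T->F. Stack=[( E - T * ( T] ptr=15 lookahead=) remaining=[) ) $]
Step 34: reduce E->T. Stack=[( E - T * ( E] ptr=15 lookahead=) remaining=[) ) $]
Step 35: shift ). Stack=[( E - T * ( E )] ptr=16 lookahead=) remaining=[) $]
Step 36: reduce F->( E ). Stack=[( E - T * F] ptr=16 lookahead=) remaining=[) $]
Step 37: reduce T->T * F. Stack=[( E - T] ptr=16 lookahead=) remaining=[) $]
Step 38: reduce E->E - T. Stack=[( E] ptr=16 lookahead=) remaining=[) $]
Step 39: shift ). Stack=[( E )] ptr=17 lookahead=$ remaining=[$]
Step 40: reduce F->( E ). Stack=[F] ptr=17 lookahead=$ remaining=[$]
Step 41: reduce T->F. Stack=[T] ptr=17 lookahead=$ remaining=[$]
Step 42: reduce E->T. Stack=[E] ptr=17 lookahead=$ remaining=[$]
Step 43: accept. Stack=[E] ptr=17 lookahead=$ remaining=[$]

Answer: 43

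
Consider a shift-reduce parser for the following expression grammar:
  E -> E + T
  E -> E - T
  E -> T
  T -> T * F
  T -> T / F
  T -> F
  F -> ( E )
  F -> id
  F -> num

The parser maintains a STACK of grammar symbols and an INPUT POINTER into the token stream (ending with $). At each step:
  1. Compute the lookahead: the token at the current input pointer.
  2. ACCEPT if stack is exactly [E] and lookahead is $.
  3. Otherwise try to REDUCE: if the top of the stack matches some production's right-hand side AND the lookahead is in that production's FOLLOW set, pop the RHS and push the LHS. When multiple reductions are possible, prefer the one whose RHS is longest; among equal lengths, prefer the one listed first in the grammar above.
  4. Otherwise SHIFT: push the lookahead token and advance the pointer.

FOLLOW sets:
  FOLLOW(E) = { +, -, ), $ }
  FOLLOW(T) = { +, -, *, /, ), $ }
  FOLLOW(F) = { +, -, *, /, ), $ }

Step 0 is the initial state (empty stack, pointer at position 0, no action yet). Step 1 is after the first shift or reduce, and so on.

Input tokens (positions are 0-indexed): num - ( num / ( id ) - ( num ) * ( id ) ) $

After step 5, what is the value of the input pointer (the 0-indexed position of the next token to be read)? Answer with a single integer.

Step 1: shift num. Stack=[num] ptr=1 lookahead=- remaining=[- ( num / ( id ) - ( num ) * ( id ) ) $]
Step 2: reduce F->num. Stack=[F] ptr=1 lookahead=- remaining=[- ( num / ( id ) - ( num ) * ( id ) ) $]
Step 3: reduce T->F. Stack=[T] ptr=1 lookahead=- remaining=[- ( num / ( id ) - ( num ) * ( id ) ) $]
Step 4: reduce E->T. Stack=[E] ptr=1 lookahead=- remaining=[- ( num / ( id ) - ( num ) * ( id ) ) $]
Step 5: shift -. Stack=[E -] ptr=2 lookahead=( remaining=[( num / ( id ) - ( num ) * ( id ) ) $]

Answer: 2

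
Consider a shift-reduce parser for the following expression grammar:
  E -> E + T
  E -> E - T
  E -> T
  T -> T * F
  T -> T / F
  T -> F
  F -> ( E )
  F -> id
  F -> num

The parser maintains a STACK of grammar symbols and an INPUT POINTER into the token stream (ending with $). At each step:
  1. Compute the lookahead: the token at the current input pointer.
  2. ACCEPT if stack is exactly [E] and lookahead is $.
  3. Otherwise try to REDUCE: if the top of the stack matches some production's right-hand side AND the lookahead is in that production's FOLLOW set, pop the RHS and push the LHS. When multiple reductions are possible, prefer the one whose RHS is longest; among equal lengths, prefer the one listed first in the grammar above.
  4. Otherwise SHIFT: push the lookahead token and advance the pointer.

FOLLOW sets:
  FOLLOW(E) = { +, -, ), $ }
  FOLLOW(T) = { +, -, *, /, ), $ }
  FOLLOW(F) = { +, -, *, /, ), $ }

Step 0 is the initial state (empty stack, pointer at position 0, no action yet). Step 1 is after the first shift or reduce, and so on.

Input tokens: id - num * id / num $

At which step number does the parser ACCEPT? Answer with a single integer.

Answer: 18

Derivation:
Step 1: shift id. Stack=[id] ptr=1 lookahead=- remaining=[- num * id / num $]
Step 2: reduce F->id. Stack=[F] ptr=1 lookahead=- remaining=[- num * id / num $]
Step 3: reduce T->F. Stack=[T] ptr=1 lookahead=- remaining=[- num * id / num $]
Step 4: reduce E->T. Stack=[E] ptr=1 lookahead=- remaining=[- num * id / num $]
Step 5: shift -. Stack=[E -] ptr=2 lookahead=num remaining=[num * id / num $]
Step 6: shift num. Stack=[E - num] ptr=3 lookahead=* remaining=[* id / num $]
Step 7: reduce F->num. Stack=[E - F] ptr=3 lookahead=* remaining=[* id / num $]
Step 8: reduce T->F. Stack=[E - T] ptr=3 lookahead=* remaining=[* id / num $]
Step 9: shift *. Stack=[E - T *] ptr=4 lookahead=id remaining=[id / num $]
Step 10: shift id. Stack=[E - T * id] ptr=5 lookahead=/ remaining=[/ num $]
Step 11: reduce F->id. Stack=[E - T * F] ptr=5 lookahead=/ remaining=[/ num $]
Step 12: reduce T->T * F. Stack=[E - T] ptr=5 lookahead=/ remaining=[/ num $]
Step 13: shift /. Stack=[E - T /] ptr=6 lookahead=num remaining=[num $]
Step 14: shift num. Stack=[E - T / num] ptr=7 lookahead=$ remaining=[$]
Step 15: reduce F->num. Stack=[E - T / F] ptr=7 lookahead=$ remaining=[$]
Step 16: reduce T->T / F. Stack=[E - T] ptr=7 lookahead=$ remaining=[$]
Step 17: reduce E->E - T. Stack=[E] ptr=7 lookahead=$ remaining=[$]
Step 18: accept. Stack=[E] ptr=7 lookahead=$ remaining=[$]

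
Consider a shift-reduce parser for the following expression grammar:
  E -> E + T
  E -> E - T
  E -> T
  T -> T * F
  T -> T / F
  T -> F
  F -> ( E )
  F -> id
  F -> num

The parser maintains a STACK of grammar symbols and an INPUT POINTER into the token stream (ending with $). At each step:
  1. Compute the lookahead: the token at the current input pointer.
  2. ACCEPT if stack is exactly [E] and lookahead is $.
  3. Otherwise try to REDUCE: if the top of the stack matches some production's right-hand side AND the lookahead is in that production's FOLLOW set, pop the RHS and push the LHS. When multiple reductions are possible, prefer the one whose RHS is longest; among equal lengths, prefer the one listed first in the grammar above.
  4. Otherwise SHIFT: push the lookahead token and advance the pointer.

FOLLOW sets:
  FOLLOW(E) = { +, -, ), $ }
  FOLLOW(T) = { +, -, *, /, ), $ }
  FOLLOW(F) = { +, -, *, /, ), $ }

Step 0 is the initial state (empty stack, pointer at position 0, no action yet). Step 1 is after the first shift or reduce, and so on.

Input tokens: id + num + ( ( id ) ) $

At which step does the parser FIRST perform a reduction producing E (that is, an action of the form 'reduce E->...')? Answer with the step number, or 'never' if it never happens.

Answer: 4

Derivation:
Step 1: shift id. Stack=[id] ptr=1 lookahead=+ remaining=[+ num + ( ( id ) ) $]
Step 2: reduce F->id. Stack=[F] ptr=1 lookahead=+ remaining=[+ num + ( ( id ) ) $]
Step 3: reduce T->F. Stack=[T] ptr=1 lookahead=+ remaining=[+ num + ( ( id ) ) $]
Step 4: reduce E->T. Stack=[E] ptr=1 lookahead=+ remaining=[+ num + ( ( id ) ) $]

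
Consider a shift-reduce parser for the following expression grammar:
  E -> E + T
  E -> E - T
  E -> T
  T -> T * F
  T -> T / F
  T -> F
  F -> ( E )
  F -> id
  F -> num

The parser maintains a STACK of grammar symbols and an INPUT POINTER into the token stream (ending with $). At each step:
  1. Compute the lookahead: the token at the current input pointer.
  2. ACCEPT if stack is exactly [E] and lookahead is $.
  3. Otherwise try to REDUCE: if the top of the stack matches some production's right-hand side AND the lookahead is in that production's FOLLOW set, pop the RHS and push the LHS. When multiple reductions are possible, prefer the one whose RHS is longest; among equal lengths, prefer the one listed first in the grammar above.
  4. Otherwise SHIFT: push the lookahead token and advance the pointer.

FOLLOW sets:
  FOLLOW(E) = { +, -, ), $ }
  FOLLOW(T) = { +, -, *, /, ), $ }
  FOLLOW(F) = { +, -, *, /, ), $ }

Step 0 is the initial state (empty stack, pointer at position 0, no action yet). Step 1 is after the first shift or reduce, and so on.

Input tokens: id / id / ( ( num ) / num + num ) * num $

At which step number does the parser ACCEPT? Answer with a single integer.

Step 1: shift id. Stack=[id] ptr=1 lookahead=/ remaining=[/ id / ( ( num ) / num + num ) * num $]
Step 2: reduce F->id. Stack=[F] ptr=1 lookahead=/ remaining=[/ id / ( ( num ) / num + num ) * num $]
Step 3: reduce T->F. Stack=[T] ptr=1 lookahead=/ remaining=[/ id / ( ( num ) / num + num ) * num $]
Step 4: shift /. Stack=[T /] ptr=2 lookahead=id remaining=[id / ( ( num ) / num + num ) * num $]
Step 5: shift id. Stack=[T / id] ptr=3 lookahead=/ remaining=[/ ( ( num ) / num + num ) * num $]
Step 6: reduce F->id. Stack=[T / F] ptr=3 lookahead=/ remaining=[/ ( ( num ) / num + num ) * num $]
Step 7: reduce T->T / F. Stack=[T] ptr=3 lookahead=/ remaining=[/ ( ( num ) / num + num ) * num $]
Step 8: shift /. Stack=[T /] ptr=4 lookahead=( remaining=[( ( num ) / num + num ) * num $]
Step 9: shift (. Stack=[T / (] ptr=5 lookahead=( remaining=[( num ) / num + num ) * num $]
Step 10: shift (. Stack=[T / ( (] ptr=6 lookahead=num remaining=[num ) / num + num ) * num $]
Step 11: shift num. Stack=[T / ( ( num] ptr=7 lookahead=) remaining=[) / num + num ) * num $]
Step 12: reduce F->num. Stack=[T / ( ( F] ptr=7 lookahead=) remaining=[) / num + num ) * num $]
Step 13: reduce T->F. Stack=[T / ( ( T] ptr=7 lookahead=) remaining=[) / num + num ) * num $]
Step 14: reduce E->T. Stack=[T / ( ( E] ptr=7 lookahead=) remaining=[) / num + num ) * num $]
Step 15: shift ). Stack=[T / ( ( E )] ptr=8 lookahead=/ remaining=[/ num + num ) * num $]
Step 16: reduce F->( E ). Stack=[T / ( F] ptr=8 lookahead=/ remaining=[/ num + num ) * num $]
Step 17: reduce T->F. Stack=[T / ( T] ptr=8 lookahead=/ remaining=[/ num + num ) * num $]
Step 18: shift /. Stack=[T / ( T /] ptr=9 lookahead=num remaining=[num + num ) * num $]
Step 19: shift num. Stack=[T / ( T / num] ptr=10 lookahead=+ remaining=[+ num ) * num $]
Step 20: reduce F->num. Stack=[T / ( T / F] ptr=10 lookahead=+ remaining=[+ num ) * num $]
Step 21: reduce T->T / F. Stack=[T / ( T] ptr=10 lookahead=+ remaining=[+ num ) * num $]
Step 22: reduce E->T. Stack=[T / ( E] ptr=10 lookahead=+ remaining=[+ num ) * num $]
Step 23: shift +. Stack=[T / ( E +] ptr=11 lookahead=num remaining=[num ) * num $]
Step 24: shift num. Stack=[T / ( E + num] ptr=12 lookahead=) remaining=[) * num $]
Step 25: reduce F->num. Stack=[T / ( E + F] ptr=12 lookahead=) remaining=[) * num $]
Step 26: reduce T->F. Stack=[T / ( E + T] ptr=12 lookahead=) remaining=[) * num $]
Step 27: reduce E->E + T. Stack=[T / ( E] ptr=12 lookahead=) remaining=[) * num $]
Step 28: shift ). Stack=[T / ( E )] ptr=13 lookahead=* remaining=[* num $]
Step 29: reduce F->( E ). Stack=[T / F] ptr=13 lookahead=* remaining=[* num $]
Step 30: reduce T->T / F. Stack=[T] ptr=13 lookahead=* remaining=[* num $]
Step 31: shift *. Stack=[T *] ptr=14 lookahead=num remaining=[num $]
Step 32: shift num. Stack=[T * num] ptr=15 lookahead=$ remaining=[$]
Step 33: reduce F->num. Stack=[T * F] ptr=15 lookahead=$ remaining=[$]
Step 34: reduce T->T * F. Stack=[T] ptr=15 lookahead=$ remaining=[$]
Step 35: reduce E->T. Stack=[E] ptr=15 lookahead=$ remaining=[$]
Step 36: accept. Stack=[E] ptr=15 lookahead=$ remaining=[$]

Answer: 36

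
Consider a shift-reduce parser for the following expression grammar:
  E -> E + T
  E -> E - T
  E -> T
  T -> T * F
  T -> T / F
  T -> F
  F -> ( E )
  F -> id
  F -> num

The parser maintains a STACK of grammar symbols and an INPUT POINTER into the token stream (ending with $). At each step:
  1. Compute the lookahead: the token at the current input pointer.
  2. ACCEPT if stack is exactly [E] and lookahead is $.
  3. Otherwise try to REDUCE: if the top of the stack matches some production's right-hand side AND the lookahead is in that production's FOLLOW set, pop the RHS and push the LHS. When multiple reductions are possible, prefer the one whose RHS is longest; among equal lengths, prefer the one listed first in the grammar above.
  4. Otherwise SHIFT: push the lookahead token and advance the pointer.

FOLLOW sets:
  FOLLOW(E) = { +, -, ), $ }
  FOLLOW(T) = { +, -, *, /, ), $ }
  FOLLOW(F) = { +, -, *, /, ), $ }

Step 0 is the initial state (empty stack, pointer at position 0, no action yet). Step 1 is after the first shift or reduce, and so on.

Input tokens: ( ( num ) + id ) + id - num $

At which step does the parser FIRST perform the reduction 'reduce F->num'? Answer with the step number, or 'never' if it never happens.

Answer: 4

Derivation:
Step 1: shift (. Stack=[(] ptr=1 lookahead=( remaining=[( num ) + id ) + id - num $]
Step 2: shift (. Stack=[( (] ptr=2 lookahead=num remaining=[num ) + id ) + id - num $]
Step 3: shift num. Stack=[( ( num] ptr=3 lookahead=) remaining=[) + id ) + id - num $]
Step 4: reduce F->num. Stack=[( ( F] ptr=3 lookahead=) remaining=[) + id ) + id - num $]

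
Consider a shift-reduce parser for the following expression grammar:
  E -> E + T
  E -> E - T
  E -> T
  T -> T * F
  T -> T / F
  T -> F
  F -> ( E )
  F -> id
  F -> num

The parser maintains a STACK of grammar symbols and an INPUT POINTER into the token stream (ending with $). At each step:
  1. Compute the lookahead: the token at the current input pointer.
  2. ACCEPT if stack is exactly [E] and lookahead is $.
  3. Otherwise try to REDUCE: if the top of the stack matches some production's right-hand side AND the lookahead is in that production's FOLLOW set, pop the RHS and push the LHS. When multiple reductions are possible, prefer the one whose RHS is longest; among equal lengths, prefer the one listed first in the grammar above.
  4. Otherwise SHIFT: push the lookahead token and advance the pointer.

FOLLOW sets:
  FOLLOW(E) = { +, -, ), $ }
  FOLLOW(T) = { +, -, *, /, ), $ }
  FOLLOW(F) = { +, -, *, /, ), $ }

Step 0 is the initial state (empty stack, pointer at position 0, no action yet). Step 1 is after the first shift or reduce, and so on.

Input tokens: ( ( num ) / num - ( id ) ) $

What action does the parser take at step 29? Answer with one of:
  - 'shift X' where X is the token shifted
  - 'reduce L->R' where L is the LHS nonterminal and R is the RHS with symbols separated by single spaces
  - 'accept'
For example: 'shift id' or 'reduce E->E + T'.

Answer: accept

Derivation:
Step 1: shift (. Stack=[(] ptr=1 lookahead=( remaining=[( num ) / num - ( id ) ) $]
Step 2: shift (. Stack=[( (] ptr=2 lookahead=num remaining=[num ) / num - ( id ) ) $]
Step 3: shift num. Stack=[( ( num] ptr=3 lookahead=) remaining=[) / num - ( id ) ) $]
Step 4: reduce F->num. Stack=[( ( F] ptr=3 lookahead=) remaining=[) / num - ( id ) ) $]
Step 5: reduce T->F. Stack=[( ( T] ptr=3 lookahead=) remaining=[) / num - ( id ) ) $]
Step 6: reduce E->T. Stack=[( ( E] ptr=3 lookahead=) remaining=[) / num - ( id ) ) $]
Step 7: shift ). Stack=[( ( E )] ptr=4 lookahead=/ remaining=[/ num - ( id ) ) $]
Step 8: reduce F->( E ). Stack=[( F] ptr=4 lookahead=/ remaining=[/ num - ( id ) ) $]
Step 9: reduce T->F. Stack=[( T] ptr=4 lookahead=/ remaining=[/ num - ( id ) ) $]
Step 10: shift /. Stack=[( T /] ptr=5 lookahead=num remaining=[num - ( id ) ) $]
Step 11: shift num. Stack=[( T / num] ptr=6 lookahead=- remaining=[- ( id ) ) $]
Step 12: reduce F->num. Stack=[( T / F] ptr=6 lookahead=- remaining=[- ( id ) ) $]
Step 13: reduce T->T / F. Stack=[( T] ptr=6 lookahead=- remaining=[- ( id ) ) $]
Step 14: reduce E->T. Stack=[( E] ptr=6 lookahead=- remaining=[- ( id ) ) $]
Step 15: shift -. Stack=[( E -] ptr=7 lookahead=( remaining=[( id ) ) $]
Step 16: shift (. Stack=[( E - (] ptr=8 lookahead=id remaining=[id ) ) $]
Step 17: shift id. Stack=[( E - ( id] ptr=9 lookahead=) remaining=[) ) $]
Step 18: reduce F->id. Stack=[( E - ( F] ptr=9 lookahead=) remaining=[) ) $]
Step 19: reduce T->F. Stack=[( E - ( T] ptr=9 lookahead=) remaining=[) ) $]
Step 20: reduce E->T. Stack=[( E - ( E] ptr=9 lookahead=) remaining=[) ) $]
Step 21: shift ). Stack=[( E - ( E )] ptr=10 lookahead=) remaining=[) $]
Step 22: reduce F->( E ). Stack=[( E - F] ptr=10 lookahead=) remaining=[) $]
Step 23: reduce T->F. Stack=[( E - T] ptr=10 lookahead=) remaining=[) $]
Step 24: reduce E->E - T. Stack=[( E] ptr=10 lookahead=) remaining=[) $]
Step 25: shift ). Stack=[( E )] ptr=11 lookahead=$ remaining=[$]
Step 26: reduce F->( E ). Stack=[F] ptr=11 lookahead=$ remaining=[$]
Step 27: reduce T->F. Stack=[T] ptr=11 lookahead=$ remaining=[$]
Step 28: reduce E->T. Stack=[E] ptr=11 lookahead=$ remaining=[$]
Step 29: accept. Stack=[E] ptr=11 lookahead=$ remaining=[$]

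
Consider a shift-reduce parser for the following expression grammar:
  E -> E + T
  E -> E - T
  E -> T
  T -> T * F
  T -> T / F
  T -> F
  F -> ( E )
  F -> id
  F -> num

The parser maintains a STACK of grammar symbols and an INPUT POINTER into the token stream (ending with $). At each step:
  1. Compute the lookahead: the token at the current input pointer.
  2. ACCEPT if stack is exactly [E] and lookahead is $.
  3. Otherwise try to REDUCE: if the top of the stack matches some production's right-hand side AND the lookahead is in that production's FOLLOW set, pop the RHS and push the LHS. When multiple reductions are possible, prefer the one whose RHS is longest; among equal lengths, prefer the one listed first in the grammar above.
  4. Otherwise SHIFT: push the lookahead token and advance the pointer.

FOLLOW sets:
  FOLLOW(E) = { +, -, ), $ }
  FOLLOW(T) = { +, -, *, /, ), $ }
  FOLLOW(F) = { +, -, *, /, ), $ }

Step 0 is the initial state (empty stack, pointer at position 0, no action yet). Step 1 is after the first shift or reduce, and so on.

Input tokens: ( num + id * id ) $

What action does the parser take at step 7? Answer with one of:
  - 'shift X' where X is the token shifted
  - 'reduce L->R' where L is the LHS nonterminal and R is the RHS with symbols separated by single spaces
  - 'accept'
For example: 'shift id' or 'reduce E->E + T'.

Answer: shift id

Derivation:
Step 1: shift (. Stack=[(] ptr=1 lookahead=num remaining=[num + id * id ) $]
Step 2: shift num. Stack=[( num] ptr=2 lookahead=+ remaining=[+ id * id ) $]
Step 3: reduce F->num. Stack=[( F] ptr=2 lookahead=+ remaining=[+ id * id ) $]
Step 4: reduce T->F. Stack=[( T] ptr=2 lookahead=+ remaining=[+ id * id ) $]
Step 5: reduce E->T. Stack=[( E] ptr=2 lookahead=+ remaining=[+ id * id ) $]
Step 6: shift +. Stack=[( E +] ptr=3 lookahead=id remaining=[id * id ) $]
Step 7: shift id. Stack=[( E + id] ptr=4 lookahead=* remaining=[* id ) $]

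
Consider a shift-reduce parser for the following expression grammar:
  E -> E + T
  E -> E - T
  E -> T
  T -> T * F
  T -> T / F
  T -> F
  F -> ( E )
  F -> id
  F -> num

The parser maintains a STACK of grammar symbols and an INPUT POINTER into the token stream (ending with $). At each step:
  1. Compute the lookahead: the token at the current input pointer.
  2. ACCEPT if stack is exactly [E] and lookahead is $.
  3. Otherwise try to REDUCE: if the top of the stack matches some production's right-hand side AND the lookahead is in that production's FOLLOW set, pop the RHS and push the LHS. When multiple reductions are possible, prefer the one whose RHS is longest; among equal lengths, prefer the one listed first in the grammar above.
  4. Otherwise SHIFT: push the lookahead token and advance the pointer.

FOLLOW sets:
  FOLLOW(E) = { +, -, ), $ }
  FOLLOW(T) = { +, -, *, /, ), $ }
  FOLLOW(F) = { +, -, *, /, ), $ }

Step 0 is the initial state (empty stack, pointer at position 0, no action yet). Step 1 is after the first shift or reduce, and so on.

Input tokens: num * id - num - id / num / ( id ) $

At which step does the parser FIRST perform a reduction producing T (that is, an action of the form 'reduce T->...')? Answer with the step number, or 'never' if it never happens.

Answer: 3

Derivation:
Step 1: shift num. Stack=[num] ptr=1 lookahead=* remaining=[* id - num - id / num / ( id ) $]
Step 2: reduce F->num. Stack=[F] ptr=1 lookahead=* remaining=[* id - num - id / num / ( id ) $]
Step 3: reduce T->F. Stack=[T] ptr=1 lookahead=* remaining=[* id - num - id / num / ( id ) $]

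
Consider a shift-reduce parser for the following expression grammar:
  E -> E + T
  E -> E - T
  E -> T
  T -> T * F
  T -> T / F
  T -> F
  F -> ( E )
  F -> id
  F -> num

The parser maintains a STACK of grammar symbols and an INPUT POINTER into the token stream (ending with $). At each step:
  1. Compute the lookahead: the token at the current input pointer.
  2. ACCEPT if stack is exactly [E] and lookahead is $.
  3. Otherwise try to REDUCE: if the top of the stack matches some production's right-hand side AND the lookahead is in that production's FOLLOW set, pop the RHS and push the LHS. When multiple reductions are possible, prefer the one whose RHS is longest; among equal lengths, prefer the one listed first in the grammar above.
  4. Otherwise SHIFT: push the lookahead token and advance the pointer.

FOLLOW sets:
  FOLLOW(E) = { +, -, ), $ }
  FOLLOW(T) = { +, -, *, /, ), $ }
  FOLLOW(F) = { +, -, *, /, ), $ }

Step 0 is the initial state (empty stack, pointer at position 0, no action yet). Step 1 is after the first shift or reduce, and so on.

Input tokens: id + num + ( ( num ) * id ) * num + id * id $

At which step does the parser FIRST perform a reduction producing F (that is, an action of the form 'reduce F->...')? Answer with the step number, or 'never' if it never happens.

Step 1: shift id. Stack=[id] ptr=1 lookahead=+ remaining=[+ num + ( ( num ) * id ) * num + id * id $]
Step 2: reduce F->id. Stack=[F] ptr=1 lookahead=+ remaining=[+ num + ( ( num ) * id ) * num + id * id $]

Answer: 2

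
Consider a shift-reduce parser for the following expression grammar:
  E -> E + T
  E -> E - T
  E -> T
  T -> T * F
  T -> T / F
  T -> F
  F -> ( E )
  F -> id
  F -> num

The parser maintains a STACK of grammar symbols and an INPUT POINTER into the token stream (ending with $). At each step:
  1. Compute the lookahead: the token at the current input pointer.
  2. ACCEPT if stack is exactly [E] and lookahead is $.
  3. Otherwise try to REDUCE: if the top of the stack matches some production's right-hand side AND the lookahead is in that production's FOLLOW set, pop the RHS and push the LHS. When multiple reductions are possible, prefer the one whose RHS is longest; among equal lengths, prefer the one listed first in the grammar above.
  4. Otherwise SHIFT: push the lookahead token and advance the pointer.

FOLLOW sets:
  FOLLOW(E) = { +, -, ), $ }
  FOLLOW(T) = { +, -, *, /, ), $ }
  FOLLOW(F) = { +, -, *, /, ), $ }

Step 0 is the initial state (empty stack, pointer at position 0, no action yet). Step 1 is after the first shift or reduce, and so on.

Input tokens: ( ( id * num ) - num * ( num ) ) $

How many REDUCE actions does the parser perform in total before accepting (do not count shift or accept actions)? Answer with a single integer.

Step 1: shift (. Stack=[(] ptr=1 lookahead=( remaining=[( id * num ) - num * ( num ) ) $]
Step 2: shift (. Stack=[( (] ptr=2 lookahead=id remaining=[id * num ) - num * ( num ) ) $]
Step 3: shift id. Stack=[( ( id] ptr=3 lookahead=* remaining=[* num ) - num * ( num ) ) $]
Step 4: reduce F->id. Stack=[( ( F] ptr=3 lookahead=* remaining=[* num ) - num * ( num ) ) $]
Step 5: reduce T->F. Stack=[( ( T] ptr=3 lookahead=* remaining=[* num ) - num * ( num ) ) $]
Step 6: shift *. Stack=[( ( T *] ptr=4 lookahead=num remaining=[num ) - num * ( num ) ) $]
Step 7: shift num. Stack=[( ( T * num] ptr=5 lookahead=) remaining=[) - num * ( num ) ) $]
Step 8: reduce F->num. Stack=[( ( T * F] ptr=5 lookahead=) remaining=[) - num * ( num ) ) $]
Step 9: reduce T->T * F. Stack=[( ( T] ptr=5 lookahead=) remaining=[) - num * ( num ) ) $]
Step 10: reduce E->T. Stack=[( ( E] ptr=5 lookahead=) remaining=[) - num * ( num ) ) $]
Step 11: shift ). Stack=[( ( E )] ptr=6 lookahead=- remaining=[- num * ( num ) ) $]
Step 12: reduce F->( E ). Stack=[( F] ptr=6 lookahead=- remaining=[- num * ( num ) ) $]
Step 13: reduce T->F. Stack=[( T] ptr=6 lookahead=- remaining=[- num * ( num ) ) $]
Step 14: reduce E->T. Stack=[( E] ptr=6 lookahead=- remaining=[- num * ( num ) ) $]
Step 15: shift -. Stack=[( E -] ptr=7 lookahead=num remaining=[num * ( num ) ) $]
Step 16: shift num. Stack=[( E - num] ptr=8 lookahead=* remaining=[* ( num ) ) $]
Step 17: reduce F->num. Stack=[( E - F] ptr=8 lookahead=* remaining=[* ( num ) ) $]
Step 18: reduce T->F. Stack=[( E - T] ptr=8 lookahead=* remaining=[* ( num ) ) $]
Step 19: shift *. Stack=[( E - T *] ptr=9 lookahead=( remaining=[( num ) ) $]
Step 20: shift (. Stack=[( E - T * (] ptr=10 lookahead=num remaining=[num ) ) $]
Step 21: shift num. Stack=[( E - T * ( num] ptr=11 lookahead=) remaining=[) ) $]
Step 22: reduce F->num. Stack=[( E - T * ( F] ptr=11 lookahead=) remaining=[) ) $]
Step 23: reduce T->F. Stack=[( E - T * ( T] ptr=11 lookahead=) remaining=[) ) $]
Step 24: reduce E->T. Stack=[( E - T * ( E] ptr=11 lookahead=) remaining=[) ) $]
Step 25: shift ). Stack=[( E - T * ( E )] ptr=12 lookahead=) remaining=[) $]
Step 26: reduce F->( E ). Stack=[( E - T * F] ptr=12 lookahead=) remaining=[) $]
Step 27: reduce T->T * F. Stack=[( E - T] ptr=12 lookahead=) remaining=[) $]
Step 28: reduce E->E - T. Stack=[( E] ptr=12 lookahead=) remaining=[) $]
Step 29: shift ). Stack=[( E )] ptr=13 lookahead=$ remaining=[$]
Step 30: reduce F->( E ). Stack=[F] ptr=13 lookahead=$ remaining=[$]
Step 31: reduce T->F. Stack=[T] ptr=13 lookahead=$ remaining=[$]
Step 32: reduce E->T. Stack=[E] ptr=13 lookahead=$ remaining=[$]
Step 33: accept. Stack=[E] ptr=13 lookahead=$ remaining=[$]

Answer: 19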